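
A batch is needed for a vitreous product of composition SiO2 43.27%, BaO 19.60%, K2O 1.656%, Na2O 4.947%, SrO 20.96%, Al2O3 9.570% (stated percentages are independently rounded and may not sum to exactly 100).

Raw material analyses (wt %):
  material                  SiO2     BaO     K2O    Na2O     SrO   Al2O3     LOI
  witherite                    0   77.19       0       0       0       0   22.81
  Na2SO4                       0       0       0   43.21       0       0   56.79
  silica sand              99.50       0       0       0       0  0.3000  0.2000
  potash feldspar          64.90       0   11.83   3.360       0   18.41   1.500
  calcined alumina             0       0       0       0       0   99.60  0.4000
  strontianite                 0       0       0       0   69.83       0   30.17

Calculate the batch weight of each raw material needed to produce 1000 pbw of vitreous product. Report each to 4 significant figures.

Batch per 1000 pbw vitreous product:
  witherite: 253.9 pbw
  Na2SO4: 103.6 pbw
  silica sand: 343.6 pbw
  potash feldspar: 140.0 pbw
  calcined alumina: 69.18 pbw
  strontianite: 300.2 pbw
Total batch = 1210 pbw; LOI loss = 210.4 pbw; yield = 82.62%

The whole derivation maintains full float precision all the way through. Values along the way are shown (rounded to 4 significant figures) alongside each step — every reported figure includes exactly one rounding; the derived quantities are carried from the batch weights on 1000 pbw of glass in exact precision (six oxide percentages, LOI, the yield, the totals, glass mass) as quoted within either problem or answer.
Target oxide masses per 1000 pbw vitreous product:
  SiO2: 43.27% × 1000 = 432.7 pbw
  BaO: 19.60% × 1000 = 196.0 pbw
  K2O: 1.656% × 1000 = 16.56 pbw
  Na2O: 4.947% × 1000 = 49.47 pbw
  SrO: 20.96% × 1000 = 209.6 pbw
  Al2O3: 9.570% × 1000 = 95.70 pbw
A balance pass over the oxides, using the reported weights, versus the basis set out (target by target, the sums agree exact up to rounding of places):
  SiO2: 343.6·0.9950 + 140.0·0.6490 = 432.7 pbw (target 432.7 pbw)
  BaO: 253.9·0.7719 = 196.0 pbw (target 196.0 pbw)
  K2O: 140.0·0.1183 = 16.56 pbw (target 16.56 pbw)
  Na2O: 103.6·0.4321 + 140.0·0.03360 = 49.47 pbw (target 49.47 pbw)
  SrO: 300.2·0.6983 = 209.6 pbw (target 209.6 pbw)
  Al2O3: 343.6·0.003000 + 140.0·0.1841 + 69.18·0.9960 = 95.71 pbw (target 95.70 pbw)
Glass mass check: whole batch net of LOI = 1000 pbw (per-oxide target masses sum to 1000 pbw; basis as stated: 1000 pbw — a pure rounding effect).
Summing the batch: Σ batch = 1210 pbw; ignition loss, Σ(batch × LOI) = 210.4 pbw; the yield ratio, glass ÷ batch: 82.62%.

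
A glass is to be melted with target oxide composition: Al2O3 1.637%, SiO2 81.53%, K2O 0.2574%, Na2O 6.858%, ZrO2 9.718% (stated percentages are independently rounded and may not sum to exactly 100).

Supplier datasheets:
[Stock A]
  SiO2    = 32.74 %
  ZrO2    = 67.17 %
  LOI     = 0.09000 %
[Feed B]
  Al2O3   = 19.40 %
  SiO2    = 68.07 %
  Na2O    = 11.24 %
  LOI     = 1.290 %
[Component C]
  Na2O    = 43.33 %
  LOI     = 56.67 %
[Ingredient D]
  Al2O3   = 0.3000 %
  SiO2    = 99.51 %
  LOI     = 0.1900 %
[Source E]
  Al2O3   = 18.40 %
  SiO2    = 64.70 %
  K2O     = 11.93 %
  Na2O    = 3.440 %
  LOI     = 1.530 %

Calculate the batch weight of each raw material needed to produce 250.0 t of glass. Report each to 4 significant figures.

Batch per 250.0 t glass:
  Stock A: 36.17 t
  Feed B: 13.19 t
  Component C: 35.72 t
  Ingredient D: 180.4 t
  Source E: 5.394 t
Total batch = 270.9 t; LOI loss = 20.87 t; yield = 92.30%

In-progress results appear with 4-significant-digit rounding when written out — the whole derivation holds exact precision throughout; every reported result takes a single rounding; all derived quantities, including LOI, totals, the yield, five oxide percentages, net glass mass, are carried from the batch weights per 250.0 t of glass at exact precision as they appear in either problem or answer.
Per-oxide target masses for 250.0 t glass:
  Al2O3: 1.637% × 250.0 = 4.093 t
  SiO2: 81.53% × 250.0 = 203.8 t
  K2O: 0.2574% × 250.0 = 0.6435 t
  Na2O: 6.858% × 250.0 = 17.14 t
  ZrO2: 9.718% × 250.0 = 24.30 t
Verifying the oxide balance working from each reported weight, against the basis in use (sums match the target masses net of answer rounding effects):
  Al2O3: 13.19·0.1940 + 180.4·0.003000 + 5.394·0.1840 = 4.093 t (target 4.093 t)
  SiO2: 36.17·0.3274 + 13.19·0.6807 + 180.4·0.9951 + 5.394·0.6470 = 203.8 t (target 203.8 t)
  K2O: 5.394·0.1193 = 0.6435 t (target 0.6435 t)
  Na2O: 13.19·0.1124 + 35.72·0.4333 + 5.394·0.03440 = 17.15 t (target 17.14 t)
  ZrO2: 36.17·0.6717 = 24.30 t (target 24.30 t)
Mass balance on the glass: net batch after ignition = 250.0 t (the targets, summed, come to 250.0 t; versus the stated basis of 250.0 t — deltas are rounding alone).
Summing the batch: Σ batch = 270.9 t; loss to ignition Σ batch·LOI = 20.87 t; yield: glass divided by total = 92.30%.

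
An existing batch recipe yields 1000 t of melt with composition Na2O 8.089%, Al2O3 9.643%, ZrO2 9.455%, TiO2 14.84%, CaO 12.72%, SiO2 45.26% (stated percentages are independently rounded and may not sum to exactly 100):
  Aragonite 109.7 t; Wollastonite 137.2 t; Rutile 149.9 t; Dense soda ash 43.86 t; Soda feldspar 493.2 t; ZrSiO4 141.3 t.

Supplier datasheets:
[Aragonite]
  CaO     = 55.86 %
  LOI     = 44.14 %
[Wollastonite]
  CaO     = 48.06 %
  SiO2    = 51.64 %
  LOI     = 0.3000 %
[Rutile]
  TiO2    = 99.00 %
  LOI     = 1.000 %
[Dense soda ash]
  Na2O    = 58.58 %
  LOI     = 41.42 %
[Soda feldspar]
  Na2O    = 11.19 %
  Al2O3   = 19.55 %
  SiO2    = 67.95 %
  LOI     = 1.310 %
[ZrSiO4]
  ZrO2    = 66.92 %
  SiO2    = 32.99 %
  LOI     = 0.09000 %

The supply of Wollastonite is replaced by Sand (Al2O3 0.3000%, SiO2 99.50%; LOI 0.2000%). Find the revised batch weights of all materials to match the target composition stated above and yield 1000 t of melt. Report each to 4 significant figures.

The intermediate values are shown rounded to 4 significant digits — the whole derivation carries full float precision from first step to last; every reported figure is rounded a single time — derived quantities, including ignition loss, the totals, yield, glass mass, the six compositions, are recomputed from the batch weights per 1000 t of glass in full float precision, as given in question or answer.
Per-oxide target masses for 1000 t melt:
  Na2O: 8.089% × 1000 = 80.89 t
  Al2O3: 9.643% × 1000 = 96.43 t
  ZrO2: 9.455% × 1000 = 94.55 t
  TiO2: 14.84% × 1000 = 148.4 t
  CaO: 12.72% × 1000 = 127.2 t
  SiO2: 45.26% × 1000 = 452.6 t
Mass-balance tally per oxide per the reported batch figures, on the stated basis (each sum matches its target mass exact up to rounding of places):
  Na2O: 44.07·0.5858 + 492.1·0.1119 = 80.88 t (target 80.89 t)
  Al2O3: 71.94·0.003000 + 492.1·0.1955 = 96.42 t (target 96.43 t)
  ZrO2: 141.3·0.6692 = 94.56 t (target 94.55 t)
  TiO2: 149.9·0.9900 = 148.4 t (target 148.4 t)
  CaO: 227.7·0.5586 = 127.2 t (target 127.2 t)
  SiO2: 71.94·0.9950 + 492.1·0.6795 + 141.3·0.3299 = 452.6 t (target 452.6 t)
Glass-mass bookkeeping: batch total minus LOI = 1000 t (summing oxide targets gives 1000 t; versus the stated basis of 1000 t — rounding explains the deltas).
Summing the batch: Σ batch = 1127 t; LOI removed, Σ of batch·LOI: 127.0 t; yield = glass ÷ total batch = 88.73%.

Revised batch per 1000 t melt:
  Aragonite: 227.7 t
  Sand: 71.94 t
  Rutile: 149.9 t
  Dense soda ash: 44.07 t
  Soda feldspar: 492.1 t
  ZrSiO4: 141.3 t
Total batch = 1127 t; LOI loss = 127.0 t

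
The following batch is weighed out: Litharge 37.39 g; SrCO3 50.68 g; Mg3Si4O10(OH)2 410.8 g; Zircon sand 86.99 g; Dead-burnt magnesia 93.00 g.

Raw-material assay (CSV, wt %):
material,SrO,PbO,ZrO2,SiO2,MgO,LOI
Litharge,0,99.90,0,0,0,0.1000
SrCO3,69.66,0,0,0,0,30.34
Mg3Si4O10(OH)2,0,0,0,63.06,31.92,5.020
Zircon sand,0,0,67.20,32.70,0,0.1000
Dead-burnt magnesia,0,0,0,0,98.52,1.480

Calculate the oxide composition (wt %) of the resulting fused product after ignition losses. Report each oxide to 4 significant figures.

All internal work runs at full float precision from start to finish — mid-chain values are shown with 4-significant-figure rounding in the printout — every reported result carries a single rounding; the derived quantities, which include the yield, the totals, glass mass, the five compositions, LOI, are recomputed at full precision, as set out in question or answer, from the weighed amounts per 641.4 g of glass.
Per-oxide mass from batch:
  SrO: 50.68·0.6966 = 35.30 g
  PbO: 37.39·0.9990 = 37.35 g
  ZrO2: 86.99·0.6720 = 58.46 g
  SiO2: 410.8·0.6306 + 86.99·0.3270 = 287.5 g
  MgO: 410.8·0.3192 + 93.00·0.9852 = 222.8 g
LOI: 37.39·0.001000 + 50.68·0.3034 + 410.8·0.05020 + 86.99·0.001000 + 93.00·0.01480 = 37.50 g
Net of LOI, the glass mass = 678.9 − 37.50 = 641.4 g (matching Σ of the oxides)
wt %: oxide over glass, times 100

Glass mass = 641.4 g (batch 678.9 − LOI 37.50).
Composition: SrO 5.504%, PbO 5.824%, ZrO2 9.115%, SiO2 44.83%, MgO 34.73%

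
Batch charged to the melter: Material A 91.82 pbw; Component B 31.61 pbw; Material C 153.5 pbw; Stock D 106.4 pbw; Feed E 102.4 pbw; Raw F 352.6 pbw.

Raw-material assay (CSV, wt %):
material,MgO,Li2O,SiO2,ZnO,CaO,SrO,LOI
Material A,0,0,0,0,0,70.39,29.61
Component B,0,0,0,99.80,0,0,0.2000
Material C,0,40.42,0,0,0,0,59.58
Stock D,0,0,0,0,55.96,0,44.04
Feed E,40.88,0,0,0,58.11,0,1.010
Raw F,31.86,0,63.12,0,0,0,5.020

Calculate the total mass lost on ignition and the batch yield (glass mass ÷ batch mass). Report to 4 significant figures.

LOI loss = 184.3 pbw; glass = 654.0 pbw; yield = 78.02%

In-progress results are shown with 4-significant-digit rounding across the worked steps. All arithmetic keeps full float precision through every step — every reported value carries a single rounding; the derived quantities (net glass mass, totals, ignition loss, the yield, the six compositions) are rebuilt in full float precision from the batch weights on 654.0 pbw of glass as quoted within question or answer.
Loss on ignition, line by line:
  Material A: 91.82 × 0.2961 = 27.19 pbw
  Component B: 31.61 × 0.002000 = 0.06322 pbw
  Material C: 153.5 × 0.5958 = 91.46 pbw
  Stock D: 106.4 × 0.4404 = 46.86 pbw
  Feed E: 102.4 × 0.01010 = 1.034 pbw
  Raw F: 352.6 × 0.05020 = 17.70 pbw
Total LOI = 184.3 pbw
Glass = batch − LOI = 838.3 − 184.3 = 654.0 pbw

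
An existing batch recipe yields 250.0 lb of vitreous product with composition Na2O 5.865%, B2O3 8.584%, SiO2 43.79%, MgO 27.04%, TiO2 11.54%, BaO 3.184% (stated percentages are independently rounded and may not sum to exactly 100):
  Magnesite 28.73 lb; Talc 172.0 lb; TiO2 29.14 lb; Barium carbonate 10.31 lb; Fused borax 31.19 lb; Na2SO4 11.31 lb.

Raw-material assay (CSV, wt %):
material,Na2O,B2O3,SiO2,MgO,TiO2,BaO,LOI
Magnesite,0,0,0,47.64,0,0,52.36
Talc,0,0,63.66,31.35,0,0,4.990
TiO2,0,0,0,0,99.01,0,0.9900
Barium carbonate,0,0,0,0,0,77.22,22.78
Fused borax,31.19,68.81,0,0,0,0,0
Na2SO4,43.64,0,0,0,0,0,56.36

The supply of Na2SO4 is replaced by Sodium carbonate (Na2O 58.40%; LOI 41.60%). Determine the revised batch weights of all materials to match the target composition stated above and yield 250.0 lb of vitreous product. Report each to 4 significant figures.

Revised batch per 250.0 lb vitreous product:
  Magnesite: 28.73 lb
  Talc: 172.0 lb
  TiO2: 29.14 lb
  Barium carbonate: 10.31 lb
  Fused borax: 31.19 lb
  Sodium carbonate: 8.451 lb
Total batch = 279.8 lb; LOI loss = 29.78 lb

All internal work holds full precision throughout; intermediates are printed rounded to four significant figures in the printout; each reported result takes just one rounding — the derived quantities (ignition loss, the six compositions, glass mass, yield, the totals) are carried in full precision starting from the weights on 250.0 lb of glass as given in the problem or the answer.
Per-oxide target masses for 250.0 lb vitreous product:
  Na2O: 5.865% × 250.0 = 14.66 lb
  B2O3: 8.584% × 250.0 = 21.46 lb
  SiO2: 43.79% × 250.0 = 109.5 lb
  MgO: 27.04% × 250.0 = 67.60 lb
  TiO2: 11.54% × 250.0 = 28.85 lb
  BaO: 3.184% × 250.0 = 7.960 lb
Checking each oxide sum per the reported batch figures, relative to the basis at hand (delivered sums recover each target within answer rounding):
  Na2O: 31.19·0.3119 + 8.451·0.5840 = 14.66 lb (target 14.66 lb)
  B2O3: 31.19·0.6881 = 21.46 lb (target 21.46 lb)
  SiO2: 172.0·0.6366 = 109.5 lb (target 109.5 lb)
  MgO: 28.73·0.4764 + 172.0·0.3135 = 67.61 lb (target 67.60 lb)
  TiO2: 29.14·0.9901 = 28.85 lb (target 28.85 lb)
  BaO: 10.31·0.7722 = 7.961 lb (target 7.960 lb)
Glass-mass bookkeeping: net batch after ignition = 250.0 lb (oxide target masses add up to 250.0 lb; with the basis standing at 250.0 lb — any gap is answer rounding).
Batch grand total — Σ batch = 279.8 lb; the LOI term Σ batch·LOI equals 29.78 lb; the yield ratio, glass ÷ batch: 89.36%.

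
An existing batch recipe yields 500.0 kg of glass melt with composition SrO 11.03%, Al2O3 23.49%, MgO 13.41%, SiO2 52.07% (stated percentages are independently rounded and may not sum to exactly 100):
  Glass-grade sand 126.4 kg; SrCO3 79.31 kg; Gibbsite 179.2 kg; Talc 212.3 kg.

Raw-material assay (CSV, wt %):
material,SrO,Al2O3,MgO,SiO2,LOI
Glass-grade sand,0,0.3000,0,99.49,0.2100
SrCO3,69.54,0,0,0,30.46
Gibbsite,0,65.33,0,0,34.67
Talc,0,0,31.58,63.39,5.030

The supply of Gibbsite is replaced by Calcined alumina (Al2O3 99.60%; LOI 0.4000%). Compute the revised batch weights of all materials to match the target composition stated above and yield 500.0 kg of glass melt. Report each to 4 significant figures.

Revised batch per 500.0 kg glass melt:
  Glass-grade sand: 126.4 kg
  SrCO3: 79.31 kg
  Calcined alumina: 117.5 kg
  Talc: 212.3 kg
Total batch = 535.5 kg; LOI loss = 35.57 kg

Intermediates are shown, with 4-significant-figure rounding, between the steps — all internal work maintains full float precision end to end — a single rounding completes every reported value — derived quantities are re-derived from the batch weights for 500.0 kg of glass in full precision (LOI, four oxide percentages, net glass mass, the totals, the yield), exactly as shown in the question or the answer.
Target oxide masses per 500.0 kg glass melt:
  SrO: 11.03% × 500.0 = 55.15 kg
  Al2O3: 23.49% × 500.0 = 117.4 kg
  MgO: 13.41% × 500.0 = 67.05 kg
  SiO2: 52.07% × 500.0 = 260.4 kg
Sums-versus-targets review with the batch weights as given, against the basis in use (sums match the target masses exact up to rounding of places):
  SrO: 79.31·0.6954 = 55.15 kg (target 55.15 kg)
  Al2O3: 126.4·0.003000 + 117.5·0.9960 = 117.4 kg (target 117.4 kg)
  MgO: 212.3·0.3158 = 67.04 kg (target 67.05 kg)
  SiO2: 126.4·0.9949 + 212.3·0.6339 = 260.3 kg (target 260.4 kg)
Auditing the glass mass value: whole batch net of LOI = 499.9 kg (per-oxide target masses sum to 500.0 kg; stated basis 500.0 kg — any gap is answer rounding).
Batch total: Σ batch = 535.5 kg; ignition loss, Σ(batch × LOI) = 35.57 kg; as yield: glass ÷ batch → 93.36%.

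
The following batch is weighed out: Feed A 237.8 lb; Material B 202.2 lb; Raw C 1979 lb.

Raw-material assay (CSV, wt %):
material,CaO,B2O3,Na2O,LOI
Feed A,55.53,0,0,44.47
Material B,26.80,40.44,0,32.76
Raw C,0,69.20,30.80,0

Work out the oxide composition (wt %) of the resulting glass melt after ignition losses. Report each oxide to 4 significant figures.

Glass mass = 2247 lb (batch 2419 − LOI 172.0).
Composition: CaO 8.288%, B2O3 64.59%, Na2O 27.13%

Each numeric step runs at full precision from start to finish. Working values are displayed (rounded to four significant digits) across the worked steps; every reported result is rounded exactly once; the derived quantities (the totals, LOI, the three compositions, yield, glass mass) are computed in exact precision from the batch weights on 2247 lb of glass as quoted within the question or the answer.
Oxide masses out of the charge:
  CaO: 237.8·0.5553 + 202.2·0.2680 = 186.2 lb
  B2O3: 202.2·0.4044 + 1979·0.6920 = 1451 lb
  Na2O: 1979·0.3080 = 609.5 lb
LOI: 237.8·0.4447 + 202.2·0.3276 = 172.0 lb
batch − LOI leaves glass = 2419 − 172.0 = 2247 lb (the oxide masses sum to this)
each oxide over glass, ×100, is wt %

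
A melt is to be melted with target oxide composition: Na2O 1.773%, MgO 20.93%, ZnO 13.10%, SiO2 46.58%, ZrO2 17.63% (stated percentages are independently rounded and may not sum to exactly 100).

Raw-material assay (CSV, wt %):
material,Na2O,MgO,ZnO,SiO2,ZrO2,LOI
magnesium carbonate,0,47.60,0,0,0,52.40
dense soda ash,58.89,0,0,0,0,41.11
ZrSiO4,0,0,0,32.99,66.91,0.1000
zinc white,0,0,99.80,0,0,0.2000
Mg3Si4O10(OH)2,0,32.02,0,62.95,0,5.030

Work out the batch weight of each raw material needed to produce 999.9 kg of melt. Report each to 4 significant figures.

Batch per 999.9 kg melt:
  magnesium carbonate: 34.83 kg
  dense soda ash: 30.10 kg
  ZrSiO4: 263.5 kg
  zinc white: 131.2 kg
  Mg3Si4O10(OH)2: 601.8 kg
Total batch = 1061 kg; LOI loss = 61.42 kg; yield = 94.21%

The whole derivation maintains full precision at every stage — values along the way are printed (rounded to 4 significant digits) in the working; each reported value takes just one rounding — the derived quantities (yield, ignition loss, totals, net glass mass, five oxide percentages) are computed in full float precision from the weighed amounts per 999.9 kg of glass, as written in the problem or the answer.
Target masses of each oxide per 999.9 kg melt:
  Na2O: 1.773% × 999.9 = 17.73 kg
  MgO: 20.93% × 999.9 = 209.3 kg
  ZnO: 13.10% × 999.9 = 131.0 kg
  SiO2: 46.58% × 999.9 = 465.8 kg
  ZrO2: 17.63% × 999.9 = 176.3 kg
Balance tally, oxide-wise, given the weights on record, at the basis given (each sum matches its target mass modulo rounding of the values):
  Na2O: 30.10·0.5889 = 17.73 kg (target 17.73 kg)
  MgO: 34.83·0.4760 + 601.8·0.3202 = 209.3 kg (target 209.3 kg)
  ZnO: 131.2·0.9980 = 130.9 kg (target 131.0 kg)
  SiO2: 263.5·0.3299 + 601.8·0.6295 = 465.8 kg (target 465.8 kg)
  ZrO2: 263.5·0.6691 = 176.3 kg (target 176.3 kg)
Consistency of the glass mass: batch total minus LOI = 1000 kg (summing oxide targets gives 1000 kg; versus the stated basis of 999.9 kg — a pure rounding effect).
Whole-batch sum: Σ batch = 1061 kg; the LOI term Σ batch·LOI equals 61.42 kg; glass ÷ batch gives a yield of 94.21%.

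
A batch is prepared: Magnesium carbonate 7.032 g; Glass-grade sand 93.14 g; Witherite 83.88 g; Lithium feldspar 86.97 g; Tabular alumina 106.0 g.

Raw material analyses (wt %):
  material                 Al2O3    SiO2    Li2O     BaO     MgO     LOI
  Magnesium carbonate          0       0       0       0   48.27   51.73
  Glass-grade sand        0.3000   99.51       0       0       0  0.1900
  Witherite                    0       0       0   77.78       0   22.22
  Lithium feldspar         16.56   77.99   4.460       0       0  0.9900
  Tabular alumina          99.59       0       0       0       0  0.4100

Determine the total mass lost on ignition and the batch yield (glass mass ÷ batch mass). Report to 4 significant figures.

Each numeric step runs at full float precision at every stage. Working values are printed, rounded to 4 significant digits, between the steps. Each reported result is rounded exactly once. All derived quantities, including glass mass, five oxide percentages, the totals, LOI, the yield, are rebuilt from the weighed amounts at 353.3 g of glass at exact precision as they appear in either problem or answer.
LOI of each material in turn:
  Magnesium carbonate: 7.032 × 0.5173 = 3.638 g
  Glass-grade sand: 93.14 × 0.001900 = 0.1770 g
  Witherite: 83.88 × 0.2222 = 18.64 g
  Lithium feldspar: 86.97 × 0.009900 = 0.8610 g
  Tabular alumina: 106.0 × 0.004100 = 0.4346 g
Total LOI = 23.75 g
Glass = batch − LOI = 377.0 − 23.75 = 353.3 g

LOI loss = 23.75 g; glass = 353.3 g; yield = 93.70%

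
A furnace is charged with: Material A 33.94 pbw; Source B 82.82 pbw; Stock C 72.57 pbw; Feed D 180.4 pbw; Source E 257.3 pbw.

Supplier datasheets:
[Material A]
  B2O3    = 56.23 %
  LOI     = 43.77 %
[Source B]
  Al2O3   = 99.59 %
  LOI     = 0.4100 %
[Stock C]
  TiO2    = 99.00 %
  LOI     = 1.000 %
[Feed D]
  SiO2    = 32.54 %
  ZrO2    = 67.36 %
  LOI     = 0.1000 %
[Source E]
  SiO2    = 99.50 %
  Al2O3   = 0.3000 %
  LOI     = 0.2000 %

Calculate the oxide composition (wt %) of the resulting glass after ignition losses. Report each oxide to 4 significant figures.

Glass mass = 610.4 pbw (batch 627.0 − LOI 16.62).
Composition: B2O3 3.126%, TiO2 11.77%, SiO2 51.56%, Al2O3 13.64%, ZrO2 19.91%

Every computation runs at full float precision in every operation; the intermediate values are printed, with 4-significant-figure rounding, between the steps — exactly one rounding lands on each reported figure — the derived quantities, which include totals, yield, ignition loss, net glass mass, five oxide percentages, are recomputed in full float precision, as written in the problem or answer text, from the weighed amounts at 610.4 pbw of glass.
Oxide-by-oxide delivered mass:
  B2O3: 33.94·0.5623 = 19.08 pbw
  TiO2: 72.57·0.9900 = 71.84 pbw
  SiO2: 180.4·0.3254 + 257.3·0.9950 = 314.7 pbw
  Al2O3: 82.82·0.9959 + 257.3·0.003000 = 83.25 pbw
  ZrO2: 180.4·0.6736 = 121.5 pbw
LOI: 33.94·0.4377 + 82.82·0.004100 + 72.57·0.01000 + 180.4·0.001000 + 257.3·0.002000 = 16.62 pbw
batch − LOI leaves glass = 627.0 − 16.62 = 610.4 pbw (consistent with Σ oxide mass)
wt % = 100 × oxide mass / glass mass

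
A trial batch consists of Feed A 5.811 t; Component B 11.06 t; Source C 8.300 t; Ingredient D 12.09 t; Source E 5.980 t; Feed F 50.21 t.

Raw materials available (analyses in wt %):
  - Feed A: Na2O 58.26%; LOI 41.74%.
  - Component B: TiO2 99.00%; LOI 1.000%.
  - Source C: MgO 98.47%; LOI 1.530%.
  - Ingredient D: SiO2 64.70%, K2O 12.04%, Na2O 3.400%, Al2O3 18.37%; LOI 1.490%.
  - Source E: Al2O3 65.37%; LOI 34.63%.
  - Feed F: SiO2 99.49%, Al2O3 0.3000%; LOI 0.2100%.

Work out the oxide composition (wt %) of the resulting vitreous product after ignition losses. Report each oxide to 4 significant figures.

Every computation maintains exact precision at all times; working values are printed rounded to four significant figures — each reported result takes just one rounding; derived quantities, which include six oxide percentages, net glass mass, the yield, LOI, totals, are carried at exact precision, as set out in problem or answer, using the weight values for 88.43 t of glass.
Delivered oxide masses:
  MgO: 8.300·0.9847 = 8.173 t
  SiO2: 12.09·0.6470 + 50.21·0.9949 = 57.78 t
  K2O: 12.09·0.1204 = 1.456 t
  Na2O: 5.811·0.5826 + 12.09·0.03400 = 3.797 t
  TiO2: 11.06·0.9900 = 10.95 t
  Al2O3: 12.09·0.1837 + 5.980·0.6537 + 50.21·0.003000 = 6.281 t
LOI: 5.811·0.4174 + 11.06·0.01000 + 8.300·0.01530 + 12.09·0.01490 + 5.980·0.3463 + 50.21·0.002100 = 5.020 t
Resulting glass, batch − LOI: 93.45 − 5.020 = 88.43 t (= Σ oxide masses)
wt % = 100 × oxide mass / glass mass

Glass mass = 88.43 t (batch 93.45 − LOI 5.020).
Composition: MgO 9.242%, SiO2 65.33%, K2O 1.646%, Na2O 4.293%, TiO2 12.38%, Al2O3 7.102%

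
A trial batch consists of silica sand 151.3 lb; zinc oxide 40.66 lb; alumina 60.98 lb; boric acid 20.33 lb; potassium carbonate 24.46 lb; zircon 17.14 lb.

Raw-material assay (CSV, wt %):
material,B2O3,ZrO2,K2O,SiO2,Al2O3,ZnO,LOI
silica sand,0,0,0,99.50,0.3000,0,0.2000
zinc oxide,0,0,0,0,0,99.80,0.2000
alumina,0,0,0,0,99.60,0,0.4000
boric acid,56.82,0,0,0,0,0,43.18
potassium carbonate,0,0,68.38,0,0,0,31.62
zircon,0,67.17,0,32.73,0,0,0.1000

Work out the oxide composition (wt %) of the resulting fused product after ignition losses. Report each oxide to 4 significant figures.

The intermediate values are printed, rounded to 4 significant digits, alongside each step. Each numeric step carries full float precision at every stage. Exactly one rounding goes into each reported result — all derived quantities, which include yield, ignition loss, glass mass, six oxide percentages, totals, are re-derived in full precision, as they appear in the question or the answer, starting from the weights on 297.7 lb of glass.
What the batch supplies per oxide:
  B2O3: 20.33·0.5682 = 11.55 lb
  ZrO2: 17.14·0.6717 = 11.51 lb
  K2O: 24.46·0.6838 = 16.73 lb
  SiO2: 151.3·0.9950 + 17.14·0.3273 = 156.2 lb
  Al2O3: 151.3·0.003000 + 60.98·0.9960 = 61.19 lb
  ZnO: 40.66·0.9980 = 40.58 lb
LOI: 151.3·0.002000 + 40.66·0.002000 + 60.98·0.004000 + 20.33·0.4318 + 24.46·0.3162 + 17.14·0.001000 = 17.16 lb
batch − LOI leaves glass = 314.9 − 17.16 = 297.7 lb (= Σ oxide masses)
percent by weight: oxide/glass ×100

Glass mass = 297.7 lb (batch 314.9 − LOI 17.16).
Composition: B2O3 3.880%, ZrO2 3.867%, K2O 5.618%, SiO2 52.45%, Al2O3 20.55%, ZnO 13.63%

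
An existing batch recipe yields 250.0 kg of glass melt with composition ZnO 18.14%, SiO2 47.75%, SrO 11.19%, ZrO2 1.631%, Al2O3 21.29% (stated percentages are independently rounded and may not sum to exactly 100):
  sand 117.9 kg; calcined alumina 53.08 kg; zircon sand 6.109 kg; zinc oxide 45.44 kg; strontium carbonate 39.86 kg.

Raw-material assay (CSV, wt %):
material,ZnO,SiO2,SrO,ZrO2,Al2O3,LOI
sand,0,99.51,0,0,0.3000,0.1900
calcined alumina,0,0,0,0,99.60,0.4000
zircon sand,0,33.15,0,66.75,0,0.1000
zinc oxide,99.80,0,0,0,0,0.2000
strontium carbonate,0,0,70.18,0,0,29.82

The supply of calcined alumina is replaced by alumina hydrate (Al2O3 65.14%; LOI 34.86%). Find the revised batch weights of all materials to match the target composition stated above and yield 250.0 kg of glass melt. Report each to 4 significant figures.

Revised batch per 250.0 kg glass melt:
  sand: 117.9 kg
  alumina hydrate: 81.17 kg
  zircon sand: 6.109 kg
  zinc oxide: 45.44 kg
  strontium carbonate: 39.86 kg
Total batch = 290.5 kg; LOI loss = 40.50 kg

In-progress results are printed (rounded to four significant digits) at each printed step. All arithmetic holds exact precision from start to finish. Every reported result takes a single rounding; derived quantities are rebuilt in full precision (the totals, the yield, net glass mass, ignition loss, five oxide percentages) from the batch weights on 250.0 kg of glass as given in the problem or answer text.
Per-oxide target masses for 250.0 kg glass melt:
  ZnO: 18.14% × 250.0 = 45.35 kg
  SiO2: 47.75% × 250.0 = 119.4 kg
  SrO: 11.19% × 250.0 = 27.98 kg
  ZrO2: 1.631% × 250.0 = 4.077 kg
  Al2O3: 21.29% × 250.0 = 53.22 kg
Mass-balance tally per oxide using the reported weights, relative to the basis at hand (sums match the target masses given rounding of the digits):
  ZnO: 45.44·0.9980 = 45.35 kg (target 45.35 kg)
  SiO2: 117.9·0.9951 + 6.109·0.3315 = 119.3 kg (target 119.4 kg)
  SrO: 39.86·0.7018 = 27.97 kg (target 27.98 kg)
  ZrO2: 6.109·0.6675 = 4.078 kg (target 4.077 kg)
  Al2O3: 117.9·0.003000 + 81.17·0.6514 = 53.23 kg (target 53.22 kg)
Glass-mass sanity pass: the batch minus its LOI: 250.0 kg (per-oxide target masses sum to 250.0 kg; stated basis 250.0 kg — deltas are rounding alone).
Batch total: Σ batch = 290.5 kg; Σ batch·LOI gives LOI loss = 40.50 kg; the yield ratio, glass ÷ batch: 86.06%.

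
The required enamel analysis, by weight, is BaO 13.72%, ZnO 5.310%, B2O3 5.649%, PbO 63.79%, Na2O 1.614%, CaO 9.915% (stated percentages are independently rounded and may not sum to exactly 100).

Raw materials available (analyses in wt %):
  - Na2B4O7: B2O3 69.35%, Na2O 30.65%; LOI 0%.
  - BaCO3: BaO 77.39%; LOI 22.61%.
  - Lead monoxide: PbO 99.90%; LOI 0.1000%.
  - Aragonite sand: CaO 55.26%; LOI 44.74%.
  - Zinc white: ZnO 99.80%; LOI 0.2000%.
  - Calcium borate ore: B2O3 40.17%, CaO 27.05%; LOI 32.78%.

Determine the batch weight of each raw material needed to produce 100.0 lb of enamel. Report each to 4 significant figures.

Batch per 100.0 lb enamel:
  Na2B4O7: 5.266 lb
  BaCO3: 17.73 lb
  Lead monoxide: 63.85 lb
  Aragonite sand: 15.51 lb
  Zinc white: 5.321 lb
  Calcium borate ore: 4.972 lb
Total batch = 112.6 lb; LOI loss = 12.65 lb; yield = 88.77%

Every computation carries full float precision through the solve. Rounding to four significant digits applies to every working value as printed; exactly one rounding is applied to every reported value; derived quantities, which include ignition loss, the totals, net glass mass, the yield, the six compositions, are carried at full precision, as they appear in question or answer, from the batch weights for 100.0 lb of glass.
Per-oxide target masses for 100.0 lb enamel:
  BaO: 13.72% × 100.0 = 13.72 lb
  ZnO: 5.310% × 100.0 = 5.310 lb
  B2O3: 5.649% × 100.0 = 5.649 lb
  PbO: 63.79% × 100.0 = 63.79 lb
  Na2O: 1.614% × 100.0 = 1.614 lb
  CaO: 9.915% × 100.0 = 9.915 lb
Checking each oxide sum using the reported weights, against the basis in use (oxide sums agree with the targets inside rounding margins):
  BaO: 17.73·0.7739 = 13.72 lb (target 13.72 lb)
  ZnO: 5.321·0.9980 = 5.310 lb (target 5.310 lb)
  B2O3: 5.266·0.6935 + 4.972·0.4017 = 5.649 lb (target 5.649 lb)
  PbO: 63.85·0.9990 = 63.79 lb (target 63.79 lb)
  Na2O: 5.266·0.3065 = 1.614 lb (target 1.614 lb)
  CaO: 15.51·0.5526 + 4.972·0.2705 = 9.916 lb (target 9.915 lb)
Glass-mass sanity pass: batch total minus LOI = 100.0 lb (oxide target masses add up to 100.0 lb; with the basis standing at 100.0 lb — differing by rounding only).
Adding the batch up: Σ batch = 112.6 lb; Σ batch·LOI gives LOI loss = 12.65 lb; yield = glass ÷ total batch = 88.77%.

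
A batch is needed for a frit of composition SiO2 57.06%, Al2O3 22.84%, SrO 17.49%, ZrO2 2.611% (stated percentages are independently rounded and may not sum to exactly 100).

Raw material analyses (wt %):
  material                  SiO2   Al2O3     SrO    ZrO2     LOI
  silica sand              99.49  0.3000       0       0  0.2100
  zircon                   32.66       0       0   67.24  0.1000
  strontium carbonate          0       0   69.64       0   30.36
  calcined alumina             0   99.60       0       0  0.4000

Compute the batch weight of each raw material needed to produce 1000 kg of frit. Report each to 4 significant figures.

Batch per 1000 kg frit:
  silica sand: 560.8 kg
  zircon: 38.83 kg
  strontium carbonate: 251.1 kg
  calcined alumina: 227.6 kg
Total batch = 1078 kg; LOI loss = 78.36 kg; yield = 92.73%

The whole derivation carries full precision through the solve; working values are displayed, with 4-significant-digit rounding, across the worked steps. Each reported value is rounded exactly once; the derived quantities are re-derived at exact precision (glass mass, the totals, ignition loss, yield, the four compositions) starting from the weights at 1000 kg of glass, exactly as printed in problem or answer.
Target oxide masses per 1000 kg frit:
  SiO2: 57.06% × 1000 = 570.6 kg
  Al2O3: 22.84% × 1000 = 228.4 kg
  SrO: 17.49% × 1000 = 174.9 kg
  ZrO2: 2.611% × 1000 = 26.11 kg
Mass-balance tally per oxide on the weights just shown, versus the basis set out (summed amounts equal target values within answer rounding):
  SiO2: 560.8·0.9949 + 38.83·0.3266 = 570.6 kg (target 570.6 kg)
  Al2O3: 560.8·0.003000 + 227.6·0.9960 = 228.4 kg (target 228.4 kg)
  SrO: 251.1·0.6964 = 174.9 kg (target 174.9 kg)
  ZrO2: 38.83·0.6724 = 26.11 kg (target 26.11 kg)
Auditing the glass mass value: net batch after ignition = 1000 kg (per-oxide target masses sum to 1000 kg; basis as stated: 1000 kg — gaps are rounding artifacts).
Batch total: Σ batch = 1078 kg; the LOI term Σ batch·LOI equals 78.36 kg; the yield ratio, glass ÷ batch: 92.73%.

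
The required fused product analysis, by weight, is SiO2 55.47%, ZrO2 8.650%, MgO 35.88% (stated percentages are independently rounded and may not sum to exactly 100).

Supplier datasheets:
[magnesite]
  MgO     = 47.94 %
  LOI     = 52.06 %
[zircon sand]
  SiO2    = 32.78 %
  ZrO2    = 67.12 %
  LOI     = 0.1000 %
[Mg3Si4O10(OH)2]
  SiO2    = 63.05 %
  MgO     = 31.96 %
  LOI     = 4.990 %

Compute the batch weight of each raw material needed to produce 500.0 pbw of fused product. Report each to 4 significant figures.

Every computation holds full precision from start to finish; the intermediate values are displayed rounded off to 4 significant digits at each printed step; each reported number carries a single rounding — the derived quantities, which include the totals, the three compositions, the yield, LOI, net glass mass, are carried in exact precision, as written in the problem or answer text, using the weight values at 500.0 pbw of glass.
Oxide mass targets, per 500.0 pbw fused product:
  SiO2: 55.47% × 500.0 = 277.4 pbw
  ZrO2: 8.650% × 500.0 = 43.25 pbw
  MgO: 35.88% × 500.0 = 179.4 pbw
Per-oxide balance check on the weights just shown, under the basis named above (every target is met by its sum once rounding is allowed for):
  SiO2: 64.44·0.3278 + 406.4·0.6305 = 277.4 pbw (target 277.4 pbw)
  ZrO2: 64.44·0.6712 = 43.25 pbw (target 43.25 pbw)
  MgO: 103.3·0.4794 + 406.4·0.3196 = 179.4 pbw (target 179.4 pbw)
Glass-mass closure: total charge less LOI = 500.0 pbw (the targets, summed, come to 500.0 pbw; versus the stated basis of 500.0 pbw — differing by rounding only).
Whole-batch sum: Σ batch = 574.1 pbw; the LOI term Σ batch·LOI equals 74.12 pbw; the yield ratio, glass ÷ batch: 87.09%.

Batch per 500.0 pbw fused product:
  magnesite: 103.3 pbw
  zircon sand: 64.44 pbw
  Mg3Si4O10(OH)2: 406.4 pbw
Total batch = 574.1 pbw; LOI loss = 74.12 pbw; yield = 87.09%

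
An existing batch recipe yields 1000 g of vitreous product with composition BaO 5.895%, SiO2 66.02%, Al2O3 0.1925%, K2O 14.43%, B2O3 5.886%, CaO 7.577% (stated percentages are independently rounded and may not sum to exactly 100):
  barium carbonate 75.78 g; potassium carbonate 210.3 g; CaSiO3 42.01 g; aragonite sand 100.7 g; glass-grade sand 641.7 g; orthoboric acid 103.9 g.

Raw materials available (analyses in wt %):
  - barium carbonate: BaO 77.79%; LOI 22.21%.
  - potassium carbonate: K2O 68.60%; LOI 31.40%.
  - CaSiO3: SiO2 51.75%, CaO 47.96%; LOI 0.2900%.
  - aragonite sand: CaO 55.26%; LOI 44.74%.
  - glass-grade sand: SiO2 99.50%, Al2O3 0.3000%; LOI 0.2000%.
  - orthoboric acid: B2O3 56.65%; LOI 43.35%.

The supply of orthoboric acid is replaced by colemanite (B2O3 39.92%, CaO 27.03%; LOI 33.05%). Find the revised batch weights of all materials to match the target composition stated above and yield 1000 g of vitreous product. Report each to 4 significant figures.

Mid-chain values are printed with 4-significant-figure rounding in the working; all internal work holds exact precision at all times. A single rounding completes each reported figure — the derived quantities (six oxide percentages, the totals, glass mass, the yield, ignition loss) are recomputed from the batch weights per 1000 g of glass at exact precision exactly as shown in problem or answer.
The oxide mass targets at 1000 g vitreous product:
  BaO: 5.895% × 1000 = 58.95 g
  SiO2: 66.02% × 1000 = 660.2 g
  Al2O3: 0.1925% × 1000 = 1.925 g
  K2O: 14.43% × 1000 = 144.3 g
  B2O3: 5.886% × 1000 = 58.86 g
  CaO: 7.577% × 1000 = 75.77 g
Mass-balance tally per oxide working from each reported weight, relative to the basis at hand (summed amounts equal target values inside rounding margins):
  BaO: 75.78·0.7779 = 58.95 g (target 58.95 g)
  SiO2: 42.01·0.5175 + 641.7·0.9950 = 660.2 g (target 660.2 g)
  Al2O3: 641.7·0.003000 = 1.925 g (target 1.925 g)
  K2O: 210.3·0.6860 = 144.3 g (target 144.3 g)
  B2O3: 147.4·0.3992 = 58.84 g (target 58.86 g)
  CaO: 42.01·0.4796 + 28.53·0.5526 + 147.4·0.2703 = 75.76 g (target 75.77 g)
Glass mass check: total charge less LOI = 1000 g (oxide target masses add up to 1000 g; with the basis standing at 1000 g — gaps are rounding artifacts).
Adding the batch up: Σ batch = 1146 g; the LOI term Σ batch·LOI equals 145.8 g; glass ÷ batch gives a yield of 87.28%.

Revised batch per 1000 g vitreous product:
  barium carbonate: 75.78 g
  potassium carbonate: 210.3 g
  CaSiO3: 42.01 g
  aragonite sand: 28.53 g
  glass-grade sand: 641.7 g
  colemanite: 147.4 g
Total batch = 1146 g; LOI loss = 145.8 g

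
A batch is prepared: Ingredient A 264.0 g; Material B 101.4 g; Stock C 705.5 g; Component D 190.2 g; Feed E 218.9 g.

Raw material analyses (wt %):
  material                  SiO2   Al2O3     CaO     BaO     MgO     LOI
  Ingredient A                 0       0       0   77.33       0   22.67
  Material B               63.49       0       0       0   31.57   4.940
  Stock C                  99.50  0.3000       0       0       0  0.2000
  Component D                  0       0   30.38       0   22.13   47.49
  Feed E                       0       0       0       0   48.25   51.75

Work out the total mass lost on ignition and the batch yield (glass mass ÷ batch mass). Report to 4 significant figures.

LOI loss = 269.9 g; glass = 1210 g; yield = 81.77%

Mid-chain values appear rounded to four significant digits. All internal work runs at exact precision through the solve. Every reported result takes just one rounding; the derived quantities (yield, the five compositions, glass mass, ignition loss, the totals) are recomputed from the weighed amounts per 1210 g of glass in full float precision as written in the question or the answer.
Each material's LOI contribution:
  Ingredient A: 264.0 × 0.2267 = 59.85 g
  Material B: 101.4 × 0.04940 = 5.009 g
  Stock C: 705.5 × 0.002000 = 1.411 g
  Component D: 190.2 × 0.4749 = 90.33 g
  Feed E: 218.9 × 0.5175 = 113.3 g
Total LOI = 269.9 g
Glass = batch − LOI = 1480 − 269.9 = 1210 g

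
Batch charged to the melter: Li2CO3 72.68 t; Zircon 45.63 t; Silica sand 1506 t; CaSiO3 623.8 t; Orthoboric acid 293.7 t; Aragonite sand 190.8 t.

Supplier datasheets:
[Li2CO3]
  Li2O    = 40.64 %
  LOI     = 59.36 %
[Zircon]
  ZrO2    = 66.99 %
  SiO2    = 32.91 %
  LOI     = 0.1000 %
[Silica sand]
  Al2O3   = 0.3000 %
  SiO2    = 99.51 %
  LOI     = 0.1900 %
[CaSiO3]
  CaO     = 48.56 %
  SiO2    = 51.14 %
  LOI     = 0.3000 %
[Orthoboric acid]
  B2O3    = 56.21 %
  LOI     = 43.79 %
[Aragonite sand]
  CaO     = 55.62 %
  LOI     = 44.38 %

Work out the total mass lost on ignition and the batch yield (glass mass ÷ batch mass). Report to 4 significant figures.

LOI loss = 261.2 t; glass = 2471 t; yield = 90.44%

All internal work maintains exact precision through every step. Working values are shown, with 4-significant-figure rounding, in the printout — exactly one rounding is applied to every reported number. All derived quantities (the totals, the yield, net glass mass, six oxide percentages, ignition loss) are rebuilt starting from the weights on 2471 t of glass in full precision, as they appear in the problem or answer text.
Ignition loss by material:
  Li2CO3: 72.68 × 0.5936 = 43.14 t
  Zircon: 45.63 × 0.001000 = 0.04563 t
  Silica sand: 1506 × 0.001900 = 2.861 t
  CaSiO3: 623.8 × 0.003000 = 1.871 t
  Orthoboric acid: 293.7 × 0.4379 = 128.6 t
  Aragonite sand: 190.8 × 0.4438 = 84.68 t
Total LOI = 261.2 t
Glass = batch − LOI = 2733 − 261.2 = 2471 t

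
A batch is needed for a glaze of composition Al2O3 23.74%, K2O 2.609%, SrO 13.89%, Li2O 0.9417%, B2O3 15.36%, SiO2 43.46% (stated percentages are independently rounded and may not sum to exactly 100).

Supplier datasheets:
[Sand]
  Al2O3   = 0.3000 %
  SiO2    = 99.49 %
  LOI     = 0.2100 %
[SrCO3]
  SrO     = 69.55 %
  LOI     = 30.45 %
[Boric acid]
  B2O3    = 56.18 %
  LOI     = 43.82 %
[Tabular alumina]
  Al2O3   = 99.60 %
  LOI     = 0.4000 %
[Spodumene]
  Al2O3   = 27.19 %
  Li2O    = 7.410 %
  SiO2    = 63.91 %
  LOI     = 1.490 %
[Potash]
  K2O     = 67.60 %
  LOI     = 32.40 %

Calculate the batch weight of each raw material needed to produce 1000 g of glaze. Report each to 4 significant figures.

The working math keeps exact precision from first step to last; rounding to four significant digits extends to every mid-chain value as printed. Each reported value takes just one rounding — the derived quantities are computed from the weighed amounts on 1000 g of glass in exact precision (the yield, net glass mass, totals, ignition loss, six oxide percentages), as they appear in problem or answer.
Target oxide masses per 1000 g glaze:
  Al2O3: 23.74% × 1000 = 237.4 g
  K2O: 2.609% × 1000 = 26.09 g
  SrO: 13.89% × 1000 = 138.9 g
  Li2O: 0.9417% × 1000 = 9.417 g
  B2O3: 15.36% × 1000 = 153.6 g
  SiO2: 43.46% × 1000 = 434.6 g
Sums-versus-targets review with the batch weights as given, under the basis named above (summed amounts equal target values net of answer rounding effects):
  Al2O3: 355.2·0.003000 + 202.6·0.9960 + 127.1·0.2719 = 237.4 g (target 237.4 g)
  K2O: 38.59·0.6760 = 26.09 g (target 26.09 g)
  SrO: 199.7·0.6955 = 138.9 g (target 138.9 g)
  Li2O: 127.1·0.07410 = 9.418 g (target 9.417 g)
  B2O3: 273.4·0.5618 = 153.6 g (target 153.6 g)
  SiO2: 355.2·0.9949 + 127.1·0.6391 = 434.6 g (target 434.6 g)
Glass-mass closure: total batch − LOI = 1000 g (the targets, summed, come to 1000 g; basis as stated: 1000 g — a pure rounding effect).
Whole-batch sum: Σ batch = 1197 g; the LOI term Σ batch·LOI equals 196.6 g; as yield: glass ÷ batch → 83.57%.

Batch per 1000 g glaze:
  Sand: 355.2 g
  SrCO3: 199.7 g
  Boric acid: 273.4 g
  Tabular alumina: 202.6 g
  Spodumene: 127.1 g
  Potash: 38.59 g
Total batch = 1197 g; LOI loss = 196.6 g; yield = 83.57%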